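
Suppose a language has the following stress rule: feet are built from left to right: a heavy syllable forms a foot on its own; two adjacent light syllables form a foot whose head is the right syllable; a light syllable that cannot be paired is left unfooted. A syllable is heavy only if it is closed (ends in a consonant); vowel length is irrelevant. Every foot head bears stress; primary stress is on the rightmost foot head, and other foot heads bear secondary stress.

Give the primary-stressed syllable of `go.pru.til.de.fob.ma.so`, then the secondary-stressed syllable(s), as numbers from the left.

Weights: 1 go L, 2 pru L, 3 til H, 4 de L, 5 fob H, 6 ma L, 7 so L.
Parse left to right (heavy = foot alone; LL = one foot; stranded L unfooted): (go.ˈpru) (ˈtil) de (ˈfob) (ma.ˈso).
Foot heads: 2, 3, 5, 7.
Primary stress on the rightmost head = syllable 7.
Secondary stress on 2, 3, 5: go.ˌpru.ˌtil.de.ˌfob.ma.ˈso.

primary 7, secondary 2, 3, 5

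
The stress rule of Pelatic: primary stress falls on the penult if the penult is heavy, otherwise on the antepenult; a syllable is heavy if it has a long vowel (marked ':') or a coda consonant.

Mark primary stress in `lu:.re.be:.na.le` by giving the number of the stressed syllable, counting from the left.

3

Weights: 3 be: H, 4 na L, 5 le L.
The penult (syllable 4, na) is light, so stress falls on the antepenult (syllable 3, be:).
Primary stress: syllable 3 → lu:.re.ˈbe:.na.le.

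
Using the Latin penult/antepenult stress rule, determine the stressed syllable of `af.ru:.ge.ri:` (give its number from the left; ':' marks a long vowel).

2

Classical Latin: stress the penult if heavy (long vowel or closed), else the antepenult.
Weights: 2 ru: H, 3 ge L, 4 ri: H.
The penult (syllable 3, ge) is light, so stress falls on the antepenult (syllable 2, ru:).
Stress on syllable 2: af.ˈru:.ge.ri:.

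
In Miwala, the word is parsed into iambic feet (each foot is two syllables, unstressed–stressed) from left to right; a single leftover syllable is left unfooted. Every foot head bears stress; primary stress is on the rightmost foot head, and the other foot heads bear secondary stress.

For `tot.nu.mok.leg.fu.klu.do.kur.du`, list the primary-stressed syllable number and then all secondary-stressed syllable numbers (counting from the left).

primary 8, secondary 2, 4, 6

Parse left to right into iambic (σˈσ) feet: (tot.ˈnu) (mok.ˈleg) (fu.ˈklu) (do.ˈkur) du. Syllable 9 is left unfooted.
Foot heads (stressed positions): 2, 4, 6, 8.
End Rule Rightmost: primary stress on the rightmost head = syllable 8.
Secondary stress on 2, 4, 6: tot.ˌnu.mok.ˌleg.fu.ˌklu.do.ˈkur.du.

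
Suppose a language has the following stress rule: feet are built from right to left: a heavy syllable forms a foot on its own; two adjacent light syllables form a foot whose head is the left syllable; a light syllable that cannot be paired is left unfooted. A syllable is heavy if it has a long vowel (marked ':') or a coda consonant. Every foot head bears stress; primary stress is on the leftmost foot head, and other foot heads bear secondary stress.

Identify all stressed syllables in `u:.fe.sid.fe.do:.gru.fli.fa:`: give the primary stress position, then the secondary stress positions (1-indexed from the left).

primary 1, secondary 3, 5, 6, 8

Weights: 1 u: H, 2 fe L, 3 sid H, 4 fe L, 5 do: H, 6 gru L, 7 fli L, 8 fa: H.
Parse right to left (heavy = foot alone; LL = one foot; stranded L unfooted): (ˈu:) fe (ˈsid) fe (ˈdo:) (ˈgru.fli) (ˈfa:).
Foot heads: 1, 3, 5, 6, 8.
Primary stress on the leftmost head = syllable 1.
Secondary stress on 3, 5, 6, 8: ˈu:.fe.ˌsid.fe.ˌdo:.ˌgru.fli.ˌfa:.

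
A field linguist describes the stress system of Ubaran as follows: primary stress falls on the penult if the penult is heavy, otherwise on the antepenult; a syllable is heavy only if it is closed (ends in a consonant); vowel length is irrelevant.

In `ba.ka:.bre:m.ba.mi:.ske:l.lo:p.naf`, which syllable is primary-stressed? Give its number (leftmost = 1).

7

Weights: 6 ske:l H, 7 lo:p H, 8 naf H.
The penult (syllable 7, lo:p) is heavy, so it takes stress.
Primary stress: syllable 7 → ba.ka:.bre:m.ba.mi:.ske:l.ˈlo:p.naf.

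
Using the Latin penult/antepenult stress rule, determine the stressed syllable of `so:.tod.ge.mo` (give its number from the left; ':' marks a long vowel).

2

Classical Latin: stress the penult if heavy (long vowel or closed), else the antepenult.
Weights: 2 tod H, 3 ge L, 4 mo L.
The penult (syllable 3, ge) is light, so stress falls on the antepenult (syllable 2, tod).
Stress on syllable 2: so:.ˈtod.ge.mo.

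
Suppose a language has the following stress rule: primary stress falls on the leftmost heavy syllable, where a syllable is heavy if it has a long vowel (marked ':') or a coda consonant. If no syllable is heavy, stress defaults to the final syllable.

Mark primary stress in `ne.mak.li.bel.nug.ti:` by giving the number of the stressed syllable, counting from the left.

2

Weights: 1 ne L, 2 mak H, 3 li L, 4 bel H, 5 nug H, 6 ti: H.
Heavy syllables in the domain: 2, 4, 5, 6. The leftmost is syllable 2 (mak).
Primary stress: syllable 2 → ne.ˈmak.li.bel.nug.ti:.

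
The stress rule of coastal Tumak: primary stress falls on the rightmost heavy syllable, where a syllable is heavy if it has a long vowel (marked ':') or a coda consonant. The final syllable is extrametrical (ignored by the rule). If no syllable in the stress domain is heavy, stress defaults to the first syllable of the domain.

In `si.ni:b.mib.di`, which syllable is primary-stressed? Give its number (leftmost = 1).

3

The final syllable (4, di) is extrametrical; the stress domain is syllables 1–3.
Weights: 1 si L, 2 ni:b H, 3 mib H.
Heavy syllables in the domain: 2, 3. The rightmost is syllable 3 (mib).
Primary stress: syllable 3 → si.ni:b.ˈmib.di.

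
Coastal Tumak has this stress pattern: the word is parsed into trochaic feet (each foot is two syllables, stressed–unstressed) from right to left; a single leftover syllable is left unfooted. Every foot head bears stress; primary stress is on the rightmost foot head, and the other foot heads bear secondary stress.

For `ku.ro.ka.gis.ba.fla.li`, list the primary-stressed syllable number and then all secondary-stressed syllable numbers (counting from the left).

primary 6, secondary 2, 4

Parse right to left into trochaic (ˈσσ) feet: ku (ˈro.ka) (ˈgis.ba) (ˈfla.li). Syllable 1 is left unfooted.
Foot heads (stressed positions): 2, 4, 6.
End Rule Rightmost: primary stress on the rightmost head = syllable 6.
Secondary stress on 2, 4: ku.ˌro.ka.ˌgis.ba.ˈfla.li.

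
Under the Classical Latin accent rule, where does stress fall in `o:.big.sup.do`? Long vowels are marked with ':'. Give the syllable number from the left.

3

Classical Latin: stress the penult if heavy (long vowel or closed), else the antepenult.
Weights: 2 big H, 3 sup H, 4 do L.
The penult (syllable 3, sup) is heavy, so it takes stress.
Stress on syllable 3: o:.big.ˈsup.do.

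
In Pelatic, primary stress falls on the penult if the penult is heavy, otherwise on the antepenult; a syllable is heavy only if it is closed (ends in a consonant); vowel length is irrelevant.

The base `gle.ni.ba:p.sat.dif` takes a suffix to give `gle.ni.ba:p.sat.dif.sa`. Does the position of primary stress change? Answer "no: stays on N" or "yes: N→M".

Base `gle.ni.ba:p.sat.dif` (5 syllables):
  Weights: 3 ba:p H, 4 sat H, 5 dif H.
  The penult (syllable 4, sat) is heavy, so it takes stress.
  → primary stress on syllable 4.
Suffixed `gle.ni.ba:p.sat.dif.sa` (6 syllables):
  Weights: 4 sat H, 5 dif H, 6 sa L.
  The penult (syllable 5, dif) is heavy, so it takes stress.
  → primary stress on syllable 5.

yes: 4→5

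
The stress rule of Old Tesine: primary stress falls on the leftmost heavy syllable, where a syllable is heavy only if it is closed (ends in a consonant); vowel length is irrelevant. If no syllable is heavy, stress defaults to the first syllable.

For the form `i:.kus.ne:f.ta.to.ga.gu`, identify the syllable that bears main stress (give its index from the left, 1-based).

2

Weights: 1 i: L, 2 kus H, 3 ne:f H, 4 ta L, 5 to L, 6 ga L, 7 gu L.
Heavy syllables in the domain: 2, 3. The leftmost is syllable 2 (kus).
Primary stress: syllable 2 → i:.ˈkus.ne:f.ta.to.ga.gu.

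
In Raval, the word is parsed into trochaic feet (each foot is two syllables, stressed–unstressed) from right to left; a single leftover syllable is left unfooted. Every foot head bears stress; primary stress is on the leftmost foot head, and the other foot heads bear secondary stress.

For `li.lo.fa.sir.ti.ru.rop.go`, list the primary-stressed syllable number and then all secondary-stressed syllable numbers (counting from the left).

Parse right to left into trochaic (ˈσσ) feet: (ˈli.lo) (ˈfa.sir) (ˈti.ru) (ˈrop.go).
Foot heads (stressed positions): 1, 3, 5, 7.
End Rule Leftmost: primary stress on the leftmost head = syllable 1.
Secondary stress on 3, 5, 7: ˈli.lo.ˌfa.sir.ˌti.ru.ˌrop.go.

primary 1, secondary 3, 5, 7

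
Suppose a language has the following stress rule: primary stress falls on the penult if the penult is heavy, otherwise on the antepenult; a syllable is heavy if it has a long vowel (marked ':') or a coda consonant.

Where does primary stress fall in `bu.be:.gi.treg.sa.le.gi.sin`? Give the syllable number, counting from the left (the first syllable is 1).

6

Weights: 6 le L, 7 gi L, 8 sin H.
The penult (syllable 7, gi) is light, so stress falls on the antepenult (syllable 6, le).
Primary stress: syllable 6 → bu.be:.gi.treg.sa.ˈle.gi.sin.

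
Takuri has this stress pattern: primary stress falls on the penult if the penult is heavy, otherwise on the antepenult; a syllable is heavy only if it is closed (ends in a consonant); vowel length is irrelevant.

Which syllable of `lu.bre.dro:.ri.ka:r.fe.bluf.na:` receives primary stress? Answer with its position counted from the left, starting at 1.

Weights: 6 fe L, 7 bluf H, 8 na: L.
The penult (syllable 7, bluf) is heavy, so it takes stress.
Primary stress: syllable 7 → lu.bre.dro:.ri.ka:r.fe.ˈbluf.na:.

7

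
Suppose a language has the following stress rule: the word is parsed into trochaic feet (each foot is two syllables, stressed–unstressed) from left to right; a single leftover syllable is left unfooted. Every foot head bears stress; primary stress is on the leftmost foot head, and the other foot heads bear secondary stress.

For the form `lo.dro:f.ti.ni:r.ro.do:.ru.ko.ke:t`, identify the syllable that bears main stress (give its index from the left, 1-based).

Parse left to right into trochaic (ˈσσ) feet: (ˈlo.dro:f) (ˈti.ni:r) (ˈro.do:) (ˈru.ko) ke:t. Syllable 9 is left unfooted.
Foot heads (stressed positions): 1, 3, 5, 7.
End Rule Leftmost: primary stress on the leftmost head = syllable 1.
Primary stress: syllable 1 → ˈlo.dro:f.ti.ni:r.ro.do:.ru.ko.ke:t.

1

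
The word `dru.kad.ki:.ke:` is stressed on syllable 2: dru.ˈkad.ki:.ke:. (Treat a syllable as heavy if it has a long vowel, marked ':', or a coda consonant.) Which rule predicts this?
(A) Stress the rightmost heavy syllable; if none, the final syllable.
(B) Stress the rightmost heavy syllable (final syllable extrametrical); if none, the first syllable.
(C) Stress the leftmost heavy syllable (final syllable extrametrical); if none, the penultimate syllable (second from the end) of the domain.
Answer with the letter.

C

Rule A → syllable 4 (observed: 2).
Rule B → syllable 3 (observed: 2).
Rule C → syllable 2 ✓.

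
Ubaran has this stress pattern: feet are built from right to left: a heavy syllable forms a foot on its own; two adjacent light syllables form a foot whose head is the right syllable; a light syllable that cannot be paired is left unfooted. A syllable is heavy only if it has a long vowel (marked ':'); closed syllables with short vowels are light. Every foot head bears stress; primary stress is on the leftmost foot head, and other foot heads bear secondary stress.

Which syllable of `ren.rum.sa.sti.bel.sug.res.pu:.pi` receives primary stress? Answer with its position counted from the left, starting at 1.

Weights: 1 ren L, 2 rum L, 3 sa L, 4 sti L, 5 bel L, 6 sug L, 7 res L, 8 pu: H, 9 pi L.
Parse right to left (heavy = foot alone; LL = one foot; stranded L unfooted): ren (rum.ˈsa) (sti.ˈbel) (sug.ˈres) (ˈpu:) pi.
Foot heads: 3, 5, 7, 8.
Primary stress on the leftmost head = syllable 3.
Primary stress: syllable 3 → ren.rum.ˈsa.sti.bel.sug.res.pu:.pi.

3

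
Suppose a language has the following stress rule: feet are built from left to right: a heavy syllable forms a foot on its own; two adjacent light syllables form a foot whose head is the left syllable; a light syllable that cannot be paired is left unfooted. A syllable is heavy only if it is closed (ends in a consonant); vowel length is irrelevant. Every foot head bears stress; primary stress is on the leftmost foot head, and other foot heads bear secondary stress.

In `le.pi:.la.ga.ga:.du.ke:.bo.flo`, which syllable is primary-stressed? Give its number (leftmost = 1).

Weights: 1 le L, 2 pi: L, 3 la L, 4 ga L, 5 ga: L, 6 du L, 7 ke: L, 8 bo L, 9 flo L.
Parse left to right (heavy = foot alone; LL = one foot; stranded L unfooted): (ˈle.pi:) (ˈla.ga) (ˈga:.du) (ˈke:.bo) flo.
Foot heads: 1, 3, 5, 7.
Primary stress on the leftmost head = syllable 1.
Primary stress: syllable 1 → ˈle.pi:.la.ga.ga:.du.ke:.bo.flo.

1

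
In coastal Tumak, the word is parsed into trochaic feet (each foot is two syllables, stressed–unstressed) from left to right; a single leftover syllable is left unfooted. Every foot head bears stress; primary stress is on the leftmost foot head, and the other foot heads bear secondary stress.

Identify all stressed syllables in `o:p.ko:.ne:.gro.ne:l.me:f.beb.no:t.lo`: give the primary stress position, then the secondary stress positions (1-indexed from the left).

primary 1, secondary 3, 5, 7

Parse left to right into trochaic (ˈσσ) feet: (ˈo:p.ko:) (ˈne:.gro) (ˈne:l.me:f) (ˈbeb.no:t) lo. Syllable 9 is left unfooted.
Foot heads (stressed positions): 1, 3, 5, 7.
End Rule Leftmost: primary stress on the leftmost head = syllable 1.
Secondary stress on 3, 5, 7: ˈo:p.ko:.ˌne:.gro.ˌne:l.me:f.ˌbeb.no:t.lo.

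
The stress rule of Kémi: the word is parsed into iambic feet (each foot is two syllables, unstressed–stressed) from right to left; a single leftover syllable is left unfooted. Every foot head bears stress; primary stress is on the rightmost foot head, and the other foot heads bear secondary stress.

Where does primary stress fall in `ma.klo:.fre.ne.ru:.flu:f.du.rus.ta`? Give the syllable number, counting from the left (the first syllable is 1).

Parse right to left into iambic (σˈσ) feet: ma (klo:.ˈfre) (ne.ˈru:) (flu:f.ˈdu) (rus.ˈta). Syllable 1 is left unfooted.
Foot heads (stressed positions): 3, 5, 7, 9.
End Rule Rightmost: primary stress on the rightmost head = syllable 9.
Primary stress: syllable 9 → ma.klo:.fre.ne.ru:.flu:f.du.rus.ˈta.

9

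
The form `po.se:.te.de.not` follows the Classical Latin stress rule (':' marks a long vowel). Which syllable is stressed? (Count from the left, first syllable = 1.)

Classical Latin: stress the penult if heavy (long vowel or closed), else the antepenult.
Weights: 3 te L, 4 de L, 5 not H.
The penult (syllable 4, de) is light, so stress falls on the antepenult (syllable 3, te).
Stress on syllable 3: po.se:.ˈte.de.not.

3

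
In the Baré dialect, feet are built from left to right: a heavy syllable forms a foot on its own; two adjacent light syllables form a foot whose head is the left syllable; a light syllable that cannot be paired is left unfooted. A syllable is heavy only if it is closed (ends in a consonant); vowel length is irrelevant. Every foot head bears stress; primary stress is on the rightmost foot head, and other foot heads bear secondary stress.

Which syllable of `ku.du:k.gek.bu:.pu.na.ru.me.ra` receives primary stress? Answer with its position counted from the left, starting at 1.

Weights: 1 ku L, 2 du:k H, 3 gek H, 4 bu: L, 5 pu L, 6 na L, 7 ru L, 8 me L, 9 ra L.
Parse left to right (heavy = foot alone; LL = one foot; stranded L unfooted): ku (ˈdu:k) (ˈgek) (ˈbu:.pu) (ˈna.ru) (ˈme.ra).
Foot heads: 2, 3, 4, 6, 8.
Primary stress on the rightmost head = syllable 8.
Primary stress: syllable 8 → ku.du:k.gek.bu:.pu.na.ru.ˈme.ra.

8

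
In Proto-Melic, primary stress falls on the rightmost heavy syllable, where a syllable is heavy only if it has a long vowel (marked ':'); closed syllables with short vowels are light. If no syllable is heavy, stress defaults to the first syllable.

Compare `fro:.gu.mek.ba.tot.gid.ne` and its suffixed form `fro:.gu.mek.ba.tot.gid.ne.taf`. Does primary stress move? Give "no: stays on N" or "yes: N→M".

no: stays on 1

Base `fro:.gu.mek.ba.tot.gid.ne` (7 syllables):
  Weights: 1 fro: H, 2 gu L, 3 mek L, 4 ba L, 5 tot L, 6 gid L, 7 ne L.
  Heavy syllables in the domain: 1. The rightmost is syllable 1 (fro:).
  → primary stress on syllable 1.
Suffixed `fro:.gu.mek.ba.tot.gid.ne.taf` (8 syllables):
  Weights: 1 fro: H, 2 gu L, 3 mek L, 4 ba L, 5 tot L, 6 gid L, 7 ne L, 8 taf L.
  Heavy syllables in the domain: 1. The rightmost is syllable 1 (fro:).
  → primary stress on syllable 1.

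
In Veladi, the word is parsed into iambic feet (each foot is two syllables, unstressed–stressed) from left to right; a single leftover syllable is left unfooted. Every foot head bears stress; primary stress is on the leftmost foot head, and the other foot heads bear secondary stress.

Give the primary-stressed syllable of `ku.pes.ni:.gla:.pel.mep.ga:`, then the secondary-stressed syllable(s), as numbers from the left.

Parse left to right into iambic (σˈσ) feet: (ku.ˈpes) (ni:.ˈgla:) (pel.ˈmep) ga:. Syllable 7 is left unfooted.
Foot heads (stressed positions): 2, 4, 6.
End Rule Leftmost: primary stress on the leftmost head = syllable 2.
Secondary stress on 4, 6: ku.ˈpes.ni:.ˌgla:.pel.ˌmep.ga:.

primary 2, secondary 4, 6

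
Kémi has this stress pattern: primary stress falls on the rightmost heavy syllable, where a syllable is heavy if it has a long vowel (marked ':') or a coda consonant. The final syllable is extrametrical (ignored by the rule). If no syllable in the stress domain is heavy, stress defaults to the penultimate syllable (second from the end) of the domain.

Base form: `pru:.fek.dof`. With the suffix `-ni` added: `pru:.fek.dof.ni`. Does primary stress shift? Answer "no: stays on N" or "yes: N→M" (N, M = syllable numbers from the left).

Base `pru:.fek.dof` (3 syllables):
  The final syllable (3, dof) is extrametrical; the stress domain is syllables 1–2.
  Weights: 1 pru: H, 2 fek H.
  Heavy syllables in the domain: 1, 2. The rightmost is syllable 2 (fek).
  → primary stress on syllable 2.
Suffixed `pru:.fek.dof.ni` (4 syllables):
  The final syllable (4, ni) is extrametrical; the stress domain is syllables 1–3.
  Weights: 1 pru: H, 2 fek H, 3 dof H.
  Heavy syllables in the domain: 1, 2, 3. The rightmost is syllable 3 (dof).
  → primary stress on syllable 3.

yes: 2→3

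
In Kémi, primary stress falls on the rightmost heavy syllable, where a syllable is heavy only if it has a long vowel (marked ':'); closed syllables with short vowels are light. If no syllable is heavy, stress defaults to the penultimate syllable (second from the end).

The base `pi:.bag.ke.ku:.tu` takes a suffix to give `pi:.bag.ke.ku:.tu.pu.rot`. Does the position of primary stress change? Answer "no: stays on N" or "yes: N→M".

Base `pi:.bag.ke.ku:.tu` (5 syllables):
  Weights: 1 pi: H, 2 bag L, 3 ke L, 4 ku: H, 5 tu L.
  Heavy syllables in the domain: 1, 4. The rightmost is syllable 4 (ku:).
  → primary stress on syllable 4.
Suffixed `pi:.bag.ke.ku:.tu.pu.rot` (7 syllables):
  Weights: 1 pi: H, 2 bag L, 3 ke L, 4 ku: H, 5 tu L, 6 pu L, 7 rot L.
  Heavy syllables in the domain: 1, 4. The rightmost is syllable 4 (ku:).
  → primary stress on syllable 4.

no: stays on 4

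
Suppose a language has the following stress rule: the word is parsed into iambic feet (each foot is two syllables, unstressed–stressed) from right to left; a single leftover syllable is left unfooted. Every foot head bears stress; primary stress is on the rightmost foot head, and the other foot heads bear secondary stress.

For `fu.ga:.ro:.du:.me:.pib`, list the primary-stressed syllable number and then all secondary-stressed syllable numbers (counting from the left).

primary 6, secondary 2, 4

Parse right to left into iambic (σˈσ) feet: (fu.ˈga:) (ro:.ˈdu:) (me:.ˈpib).
Foot heads (stressed positions): 2, 4, 6.
End Rule Rightmost: primary stress on the rightmost head = syllable 6.
Secondary stress on 2, 4: fu.ˌga:.ro:.ˌdu:.me:.ˈpib.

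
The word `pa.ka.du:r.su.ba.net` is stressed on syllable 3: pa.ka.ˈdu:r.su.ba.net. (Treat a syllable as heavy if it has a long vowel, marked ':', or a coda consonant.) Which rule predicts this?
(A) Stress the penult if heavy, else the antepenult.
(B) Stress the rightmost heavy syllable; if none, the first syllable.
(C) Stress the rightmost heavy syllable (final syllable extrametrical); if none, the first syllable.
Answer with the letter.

Rule A → syllable 4 (observed: 3).
Rule B → syllable 6 (observed: 3).
Rule C → syllable 3 ✓.

C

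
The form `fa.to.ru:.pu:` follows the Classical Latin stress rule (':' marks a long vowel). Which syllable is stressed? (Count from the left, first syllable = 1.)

3

Classical Latin: stress the penult if heavy (long vowel or closed), else the antepenult.
Weights: 2 to L, 3 ru: H, 4 pu: H.
The penult (syllable 3, ru:) is heavy, so it takes stress.
Stress on syllable 3: fa.to.ˈru:.pu:.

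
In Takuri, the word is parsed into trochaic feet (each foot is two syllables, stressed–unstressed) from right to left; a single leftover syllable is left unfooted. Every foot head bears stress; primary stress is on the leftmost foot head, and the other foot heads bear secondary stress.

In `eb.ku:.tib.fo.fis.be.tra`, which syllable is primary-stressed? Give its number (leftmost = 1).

Parse right to left into trochaic (ˈσσ) feet: eb (ˈku:.tib) (ˈfo.fis) (ˈbe.tra). Syllable 1 is left unfooted.
Foot heads (stressed positions): 2, 4, 6.
End Rule Leftmost: primary stress on the leftmost head = syllable 2.
Primary stress: syllable 2 → eb.ˈku:.tib.fo.fis.be.tra.

2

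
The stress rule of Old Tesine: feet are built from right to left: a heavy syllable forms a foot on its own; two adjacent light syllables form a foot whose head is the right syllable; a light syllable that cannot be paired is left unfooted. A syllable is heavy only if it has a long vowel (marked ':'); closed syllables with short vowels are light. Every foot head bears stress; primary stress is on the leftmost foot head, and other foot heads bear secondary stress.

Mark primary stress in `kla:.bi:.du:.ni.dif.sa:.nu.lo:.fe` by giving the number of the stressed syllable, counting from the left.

Weights: 1 kla: H, 2 bi: H, 3 du: H, 4 ni L, 5 dif L, 6 sa: H, 7 nu L, 8 lo: H, 9 fe L.
Parse right to left (heavy = foot alone; LL = one foot; stranded L unfooted): (ˈkla:) (ˈbi:) (ˈdu:) (ni.ˈdif) (ˈsa:) nu (ˈlo:) fe.
Foot heads: 1, 2, 3, 5, 6, 8.
Primary stress on the leftmost head = syllable 1.
Primary stress: syllable 1 → ˈkla:.bi:.du:.ni.dif.sa:.nu.lo:.fe.

1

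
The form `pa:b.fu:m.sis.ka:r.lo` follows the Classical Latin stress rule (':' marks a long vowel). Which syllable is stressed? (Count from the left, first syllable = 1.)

4

Classical Latin: stress the penult if heavy (long vowel or closed), else the antepenult.
Weights: 3 sis H, 4 ka:r H, 5 lo L.
The penult (syllable 4, ka:r) is heavy, so it takes stress.
Stress on syllable 4: pa:b.fu:m.sis.ˈka:r.lo.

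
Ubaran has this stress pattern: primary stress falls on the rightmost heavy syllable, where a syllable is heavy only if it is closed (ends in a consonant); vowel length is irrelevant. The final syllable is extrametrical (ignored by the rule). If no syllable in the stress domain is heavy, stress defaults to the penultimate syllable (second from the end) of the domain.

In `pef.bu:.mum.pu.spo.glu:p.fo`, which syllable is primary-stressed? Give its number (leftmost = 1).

6

The final syllable (7, fo) is extrametrical; the stress domain is syllables 1–6.
Weights: 1 pef H, 2 bu: L, 3 mum H, 4 pu L, 5 spo L, 6 glu:p H.
Heavy syllables in the domain: 1, 3, 6. The rightmost is syllable 6 (glu:p).
Primary stress: syllable 6 → pef.bu:.mum.pu.spo.ˈglu:p.fo.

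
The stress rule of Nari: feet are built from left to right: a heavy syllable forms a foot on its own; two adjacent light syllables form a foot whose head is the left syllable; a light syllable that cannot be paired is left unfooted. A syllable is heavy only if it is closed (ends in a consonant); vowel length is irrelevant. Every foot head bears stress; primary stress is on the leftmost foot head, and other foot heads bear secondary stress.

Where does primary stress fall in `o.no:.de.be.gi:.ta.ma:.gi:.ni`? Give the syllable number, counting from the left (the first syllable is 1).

Weights: 1 o L, 2 no: L, 3 de L, 4 be L, 5 gi: L, 6 ta L, 7 ma: L, 8 gi: L, 9 ni L.
Parse left to right (heavy = foot alone; LL = one foot; stranded L unfooted): (ˈo.no:) (ˈde.be) (ˈgi:.ta) (ˈma:.gi:) ni.
Foot heads: 1, 3, 5, 7.
Primary stress on the leftmost head = syllable 1.
Primary stress: syllable 1 → ˈo.no:.de.be.gi:.ta.ma:.gi:.ni.

1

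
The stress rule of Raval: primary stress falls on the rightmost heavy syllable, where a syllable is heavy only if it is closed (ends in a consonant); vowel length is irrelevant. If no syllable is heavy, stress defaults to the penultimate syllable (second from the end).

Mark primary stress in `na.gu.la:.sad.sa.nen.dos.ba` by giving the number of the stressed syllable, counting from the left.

Weights: 1 na L, 2 gu L, 3 la: L, 4 sad H, 5 sa L, 6 nen H, 7 dos H, 8 ba L.
Heavy syllables in the domain: 4, 6, 7. The rightmost is syllable 7 (dos).
Primary stress: syllable 7 → na.gu.la:.sad.sa.nen.ˈdos.ba.

7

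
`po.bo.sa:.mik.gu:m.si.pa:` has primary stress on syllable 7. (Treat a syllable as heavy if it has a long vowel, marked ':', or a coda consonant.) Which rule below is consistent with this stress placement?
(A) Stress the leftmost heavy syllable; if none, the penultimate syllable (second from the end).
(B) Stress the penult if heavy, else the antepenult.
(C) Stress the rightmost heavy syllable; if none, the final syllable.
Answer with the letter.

C

Rule A → syllable 3 (observed: 7).
Rule B → syllable 5 (observed: 7).
Rule C → syllable 7 ✓.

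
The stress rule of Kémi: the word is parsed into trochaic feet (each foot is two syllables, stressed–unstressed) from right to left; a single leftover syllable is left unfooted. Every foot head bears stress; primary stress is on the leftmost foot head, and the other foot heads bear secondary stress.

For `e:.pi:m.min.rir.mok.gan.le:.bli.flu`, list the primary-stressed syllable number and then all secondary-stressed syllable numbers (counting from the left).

primary 2, secondary 4, 6, 8

Parse right to left into trochaic (ˈσσ) feet: e: (ˈpi:m.min) (ˈrir.mok) (ˈgan.le:) (ˈbli.flu). Syllable 1 is left unfooted.
Foot heads (stressed positions): 2, 4, 6, 8.
End Rule Leftmost: primary stress on the leftmost head = syllable 2.
Secondary stress on 4, 6, 8: e:.ˈpi:m.min.ˌrir.mok.ˌgan.le:.ˌbli.flu.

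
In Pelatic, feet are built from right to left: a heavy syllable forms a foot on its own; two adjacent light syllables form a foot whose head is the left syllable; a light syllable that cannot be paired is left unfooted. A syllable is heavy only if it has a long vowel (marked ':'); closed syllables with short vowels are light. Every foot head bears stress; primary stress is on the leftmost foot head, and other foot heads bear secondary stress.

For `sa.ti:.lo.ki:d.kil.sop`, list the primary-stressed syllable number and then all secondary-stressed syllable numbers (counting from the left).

Weights: 1 sa L, 2 ti: H, 3 lo L, 4 ki:d H, 5 kil L, 6 sop L.
Parse right to left (heavy = foot alone; LL = one foot; stranded L unfooted): sa (ˈti:) lo (ˈki:d) (ˈkil.sop).
Foot heads: 2, 4, 5.
Primary stress on the leftmost head = syllable 2.
Secondary stress on 4, 5: sa.ˈti:.lo.ˌki:d.ˌkil.sop.

primary 2, secondary 4, 5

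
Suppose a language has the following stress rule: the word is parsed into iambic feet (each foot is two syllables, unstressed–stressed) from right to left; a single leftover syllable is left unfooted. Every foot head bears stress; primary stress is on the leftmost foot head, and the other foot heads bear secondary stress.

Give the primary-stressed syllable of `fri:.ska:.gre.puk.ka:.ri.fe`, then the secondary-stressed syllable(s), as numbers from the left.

primary 3, secondary 5, 7

Parse right to left into iambic (σˈσ) feet: fri: (ska:.ˈgre) (puk.ˈka:) (ri.ˈfe). Syllable 1 is left unfooted.
Foot heads (stressed positions): 3, 5, 7.
End Rule Leftmost: primary stress on the leftmost head = syllable 3.
Secondary stress on 5, 7: fri:.ska:.ˈgre.puk.ˌka:.ri.ˌfe.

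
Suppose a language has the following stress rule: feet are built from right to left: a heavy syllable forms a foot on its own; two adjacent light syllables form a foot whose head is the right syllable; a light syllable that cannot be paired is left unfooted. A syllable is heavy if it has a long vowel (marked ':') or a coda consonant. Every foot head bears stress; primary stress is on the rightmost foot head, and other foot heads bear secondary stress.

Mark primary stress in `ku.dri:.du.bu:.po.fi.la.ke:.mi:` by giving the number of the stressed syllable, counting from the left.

9

Weights: 1 ku L, 2 dri: H, 3 du L, 4 bu: H, 5 po L, 6 fi L, 7 la L, 8 ke: H, 9 mi: H.
Parse right to left (heavy = foot alone; LL = one foot; stranded L unfooted): ku (ˈdri:) du (ˈbu:) po (fi.ˈla) (ˈke:) (ˈmi:).
Foot heads: 2, 4, 7, 8, 9.
Primary stress on the rightmost head = syllable 9.
Primary stress: syllable 9 → ku.dri:.du.bu:.po.fi.la.ke:.ˈmi:.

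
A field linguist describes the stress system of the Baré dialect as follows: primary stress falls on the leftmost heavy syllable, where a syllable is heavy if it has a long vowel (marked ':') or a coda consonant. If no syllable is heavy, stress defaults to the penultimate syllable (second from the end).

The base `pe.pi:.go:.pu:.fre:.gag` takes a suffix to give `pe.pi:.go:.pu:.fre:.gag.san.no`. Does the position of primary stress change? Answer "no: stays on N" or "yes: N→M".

no: stays on 2

Base `pe.pi:.go:.pu:.fre:.gag` (6 syllables):
  Weights: 1 pe L, 2 pi: H, 3 go: H, 4 pu: H, 5 fre: H, 6 gag H.
  Heavy syllables in the domain: 2, 3, 4, 5, 6. The leftmost is syllable 2 (pi:).
  → primary stress on syllable 2.
Suffixed `pe.pi:.go:.pu:.fre:.gag.san.no` (8 syllables):
  Weights: 1 pe L, 2 pi: H, 3 go: H, 4 pu: H, 5 fre: H, 6 gag H, 7 san H, 8 no L.
  Heavy syllables in the domain: 2, 3, 4, 5, 6, 7. The leftmost is syllable 2 (pi:).
  → primary stress on syllable 2.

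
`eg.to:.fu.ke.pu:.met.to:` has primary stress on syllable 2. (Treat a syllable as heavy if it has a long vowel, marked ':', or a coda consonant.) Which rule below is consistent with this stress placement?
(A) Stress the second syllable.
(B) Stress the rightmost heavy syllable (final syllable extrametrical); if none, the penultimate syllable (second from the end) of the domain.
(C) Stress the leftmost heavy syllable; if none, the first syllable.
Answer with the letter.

A

Rule A → syllable 2 ✓.
Rule B → syllable 6 (observed: 2).
Rule C → syllable 1 (observed: 2).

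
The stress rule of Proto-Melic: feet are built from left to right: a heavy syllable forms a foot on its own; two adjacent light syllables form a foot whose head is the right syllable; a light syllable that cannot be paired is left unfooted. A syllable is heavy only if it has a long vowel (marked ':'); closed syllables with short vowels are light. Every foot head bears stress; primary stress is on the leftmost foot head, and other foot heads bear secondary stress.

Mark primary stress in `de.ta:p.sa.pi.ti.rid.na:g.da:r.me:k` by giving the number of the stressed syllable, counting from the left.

2

Weights: 1 de L, 2 ta:p H, 3 sa L, 4 pi L, 5 ti L, 6 rid L, 7 na:g H, 8 da:r H, 9 me:k H.
Parse left to right (heavy = foot alone; LL = one foot; stranded L unfooted): de (ˈta:p) (sa.ˈpi) (ti.ˈrid) (ˈna:g) (ˈda:r) (ˈme:k).
Foot heads: 2, 4, 6, 7, 8, 9.
Primary stress on the leftmost head = syllable 2.
Primary stress: syllable 2 → de.ˈta:p.sa.pi.ti.rid.na:g.da:r.me:k.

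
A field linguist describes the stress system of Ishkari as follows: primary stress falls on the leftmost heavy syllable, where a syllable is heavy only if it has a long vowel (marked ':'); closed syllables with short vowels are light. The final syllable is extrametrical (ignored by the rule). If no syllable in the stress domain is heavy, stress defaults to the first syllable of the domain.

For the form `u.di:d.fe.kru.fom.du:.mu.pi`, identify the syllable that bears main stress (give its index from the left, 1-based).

The final syllable (8, pi) is extrametrical; the stress domain is syllables 1–7.
Weights: 1 u L, 2 di:d H, 3 fe L, 4 kru L, 5 fom L, 6 du: H, 7 mu L.
Heavy syllables in the domain: 2, 6. The leftmost is syllable 2 (di:d).
Primary stress: syllable 2 → u.ˈdi:d.fe.kru.fom.du:.mu.pi.

2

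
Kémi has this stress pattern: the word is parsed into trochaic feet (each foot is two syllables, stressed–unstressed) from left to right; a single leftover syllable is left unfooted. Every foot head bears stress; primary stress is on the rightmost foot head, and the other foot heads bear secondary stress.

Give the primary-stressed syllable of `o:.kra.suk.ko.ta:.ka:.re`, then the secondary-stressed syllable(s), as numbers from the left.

Parse left to right into trochaic (ˈσσ) feet: (ˈo:.kra) (ˈsuk.ko) (ˈta:.ka:) re. Syllable 7 is left unfooted.
Foot heads (stressed positions): 1, 3, 5.
End Rule Rightmost: primary stress on the rightmost head = syllable 5.
Secondary stress on 1, 3: ˌo:.kra.ˌsuk.ko.ˈta:.ka:.re.

primary 5, secondary 1, 3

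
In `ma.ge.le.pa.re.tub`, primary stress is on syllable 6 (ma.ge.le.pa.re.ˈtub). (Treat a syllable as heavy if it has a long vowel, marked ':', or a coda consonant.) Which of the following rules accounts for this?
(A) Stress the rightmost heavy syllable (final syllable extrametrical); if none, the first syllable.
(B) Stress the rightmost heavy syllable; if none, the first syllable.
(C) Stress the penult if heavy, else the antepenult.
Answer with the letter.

B

Rule A → syllable 1 (observed: 6).
Rule B → syllable 6 ✓.
Rule C → syllable 4 (observed: 6).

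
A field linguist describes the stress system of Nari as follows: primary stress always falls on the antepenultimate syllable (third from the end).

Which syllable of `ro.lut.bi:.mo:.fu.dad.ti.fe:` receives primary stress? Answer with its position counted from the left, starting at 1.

The word has 8 syllables; the antepenultimate syllable (third from the end) is syllable 6 (dad).
Primary stress: syllable 6 → ro.lut.bi:.mo:.fu.ˈdad.ti.fe:.

6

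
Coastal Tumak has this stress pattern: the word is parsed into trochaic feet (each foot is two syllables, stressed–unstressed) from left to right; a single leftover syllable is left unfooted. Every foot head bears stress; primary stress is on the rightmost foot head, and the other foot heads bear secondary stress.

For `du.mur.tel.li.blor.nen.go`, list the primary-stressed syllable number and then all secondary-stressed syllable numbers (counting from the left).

Parse left to right into trochaic (ˈσσ) feet: (ˈdu.mur) (ˈtel.li) (ˈblor.nen) go. Syllable 7 is left unfooted.
Foot heads (stressed positions): 1, 3, 5.
End Rule Rightmost: primary stress on the rightmost head = syllable 5.
Secondary stress on 1, 3: ˌdu.mur.ˌtel.li.ˈblor.nen.go.

primary 5, secondary 1, 3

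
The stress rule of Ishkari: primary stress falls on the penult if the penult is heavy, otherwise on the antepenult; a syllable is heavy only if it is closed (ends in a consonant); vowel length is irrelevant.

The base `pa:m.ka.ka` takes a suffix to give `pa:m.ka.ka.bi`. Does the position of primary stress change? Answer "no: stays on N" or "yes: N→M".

Base `pa:m.ka.ka` (3 syllables):
  Weights: 1 pa:m H, 2 ka L, 3 ka L.
  The penult (syllable 2, ka) is light, so stress falls on the antepenult (syllable 1, pa:m).
  → primary stress on syllable 1.
Suffixed `pa:m.ka.ka.bi` (4 syllables):
  Weights: 2 ka L, 3 ka L, 4 bi L.
  The penult (syllable 3, ka) is light, so stress falls on the antepenult (syllable 2, ka).
  → primary stress on syllable 2.

yes: 1→2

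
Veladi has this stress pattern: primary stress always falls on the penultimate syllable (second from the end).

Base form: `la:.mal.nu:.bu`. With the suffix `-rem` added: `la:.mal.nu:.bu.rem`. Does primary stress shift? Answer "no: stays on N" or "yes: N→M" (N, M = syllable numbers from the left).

yes: 3→4

Base `la:.mal.nu:.bu` (4 syllables):
  The word has 4 syllables; the penultimate syllable (second from the end) is syllable 3 (nu:).
  → primary stress on syllable 3.
Suffixed `la:.mal.nu:.bu.rem` (5 syllables):
  The word has 5 syllables; the penultimate syllable (second from the end) is syllable 4 (bu).
  → primary stress on syllable 4.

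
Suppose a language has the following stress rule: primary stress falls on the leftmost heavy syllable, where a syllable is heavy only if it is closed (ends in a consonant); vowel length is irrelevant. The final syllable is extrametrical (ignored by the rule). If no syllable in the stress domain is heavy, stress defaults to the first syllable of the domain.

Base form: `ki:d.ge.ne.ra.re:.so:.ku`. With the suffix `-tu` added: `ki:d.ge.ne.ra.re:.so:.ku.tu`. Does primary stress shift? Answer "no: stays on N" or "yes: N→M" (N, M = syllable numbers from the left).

no: stays on 1

Base `ki:d.ge.ne.ra.re:.so:.ku` (7 syllables):
  The final syllable (7, ku) is extrametrical; the stress domain is syllables 1–6.
  Weights: 1 ki:d H, 2 ge L, 3 ne L, 4 ra L, 5 re: L, 6 so: L.
  Heavy syllables in the domain: 1. The leftmost is syllable 1 (ki:d).
  → primary stress on syllable 1.
Suffixed `ki:d.ge.ne.ra.re:.so:.ku.tu` (8 syllables):
  The final syllable (8, tu) is extrametrical; the stress domain is syllables 1–7.
  Weights: 1 ki:d H, 2 ge L, 3 ne L, 4 ra L, 5 re: L, 6 so: L, 7 ku L.
  Heavy syllables in the domain: 1. The leftmost is syllable 1 (ki:d).
  → primary stress on syllable 1.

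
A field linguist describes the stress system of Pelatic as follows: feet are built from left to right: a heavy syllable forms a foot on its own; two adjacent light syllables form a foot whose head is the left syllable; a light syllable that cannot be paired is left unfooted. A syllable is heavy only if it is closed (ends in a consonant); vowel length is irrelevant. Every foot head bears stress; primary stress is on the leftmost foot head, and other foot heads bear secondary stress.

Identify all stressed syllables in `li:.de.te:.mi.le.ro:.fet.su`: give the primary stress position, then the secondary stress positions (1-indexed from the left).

Weights: 1 li: L, 2 de L, 3 te: L, 4 mi L, 5 le L, 6 ro: L, 7 fet H, 8 su L.
Parse left to right (heavy = foot alone; LL = one foot; stranded L unfooted): (ˈli:.de) (ˈte:.mi) (ˈle.ro:) (ˈfet) su.
Foot heads: 1, 3, 5, 7.
Primary stress on the leftmost head = syllable 1.
Secondary stress on 3, 5, 7: ˈli:.de.ˌte:.mi.ˌle.ro:.ˌfet.su.

primary 1, secondary 3, 5, 7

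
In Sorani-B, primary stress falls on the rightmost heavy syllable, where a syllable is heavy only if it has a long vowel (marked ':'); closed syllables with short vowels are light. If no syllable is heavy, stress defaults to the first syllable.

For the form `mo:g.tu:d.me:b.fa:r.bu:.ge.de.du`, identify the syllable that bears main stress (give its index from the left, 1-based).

5

Weights: 1 mo:g H, 2 tu:d H, 3 me:b H, 4 fa:r H, 5 bu: H, 6 ge L, 7 de L, 8 du L.
Heavy syllables in the domain: 1, 2, 3, 4, 5. The rightmost is syllable 5 (bu:).
Primary stress: syllable 5 → mo:g.tu:d.me:b.fa:r.ˈbu:.ge.de.du.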